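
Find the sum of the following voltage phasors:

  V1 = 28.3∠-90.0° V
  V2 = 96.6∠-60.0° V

Step 1 — Convert each phasor to rectangular form:
  V1 = 28.3·(cos(-90.0°) + j·sin(-90.0°)) = 0 - j28.3 V
  V2 = 96.6·(cos(-60.0°) + j·sin(-60.0°)) = 48.3 - j83.66 V
Step 2 — Sum components: V_total = 48.3 - j112 V.
Step 3 — Convert to polar: |V_total| = 121.9 V, ∠V_total = -66.7°.

V_total = 121.9∠-66.7° V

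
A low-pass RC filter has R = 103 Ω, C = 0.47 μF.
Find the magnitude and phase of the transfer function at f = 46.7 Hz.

Step 1 — Angular frequency: ω = 2π·46.7 = 293.4 rad/s.
Step 2 — Transfer function: H(jω) = 1/(1 + jωRC).
Step 3 — Denominator: 1 + jωRC = 1 + j·293.4·103·4.7e-07 = 1 + j0.0142.
Step 4 — H = 0.9998 - j0.0142.
Step 5 — Magnitude: |H| = 0.9999 (-0.0 dB); phase: φ = -0.8°.

|H| = 0.9999 (-0.0 dB), φ = -0.8°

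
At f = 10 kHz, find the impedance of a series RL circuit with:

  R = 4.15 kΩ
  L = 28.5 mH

Step 1 — Angular frequency: ω = 2π·f = 2π·1e+04 = 6.283e+04 rad/s.
Step 2 — Component impedances:
  R: Z = R = 4150 Ω
  L: Z = jωL = j·6.283e+04·0.0285 = 0 + j1791 Ω
Step 3 — Series combination: Z_total = R + L = 4150 + j1791 Ω = 4520∠23.3° Ω.

Z = 4150 + j1791 Ω = 4520∠23.3° Ω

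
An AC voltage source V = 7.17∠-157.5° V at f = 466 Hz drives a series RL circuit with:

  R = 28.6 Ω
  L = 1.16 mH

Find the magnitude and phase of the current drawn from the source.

Step 1 — Angular frequency: ω = 2π·f = 2π·466 = 2928 rad/s.
Step 2 — Component impedances:
  R: Z = R = 28.6 Ω
  L: Z = jωL = j·2928·0.00116 = 0 + j3.396 Ω
Step 3 — Series combination: Z_total = R + L = 28.6 + j3.396 Ω = 28.8∠6.8° Ω.
Step 4 — Source phasor: V = 7.17∠-157.5° V = -6.624 - j2.744 V.
Step 5 — Ohm's law: I = V / Z_total = (-6.624 - j2.744) / (28.6 + j3.396) = -0.2396 - j0.06748 A.
Step 6 — Convert to polar: |I| = 0.2489 A, ∠I = -164.3°.

I = 0.2489∠-164.3° A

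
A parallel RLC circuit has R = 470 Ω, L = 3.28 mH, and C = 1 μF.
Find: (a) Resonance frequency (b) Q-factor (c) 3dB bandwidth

Step 1 — Resonance: ω₀ = 1/√(LC) = 1/√(0.00328·1e-06) = 1.746e+04 rad/s.
Step 2 — f₀ = ω₀/(2π) = 2779 Hz.
Step 3 — Parallel Q: Q = R/(ω₀L) = 470/(1.746e+04·0.00328) = 8.207.
Step 4 — Bandwidth: Δω = ω₀/Q = 2128 rad/s; BW = Δω/(2π) = 338.6 Hz.

(a) f₀ = 2779 Hz  (b) Q = 8.207  (c) BW = 338.6 Hz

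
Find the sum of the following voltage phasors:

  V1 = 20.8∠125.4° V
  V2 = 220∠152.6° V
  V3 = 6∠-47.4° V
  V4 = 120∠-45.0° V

Step 1 — Convert each phasor to rectangular form:
  V1 = 20.8·(cos(125.4°) + j·sin(125.4°)) = -12.05 + j16.95 V
  V2 = 220·(cos(152.6°) + j·sin(152.6°)) = -195.3 + j101.2 V
  V3 = 6·(cos(-47.4°) + j·sin(-47.4°)) = 4.061 - j4.417 V
  V4 = 120·(cos(-45.0°) + j·sin(-45.0°)) = 84.85 - j84.85 V
Step 2 — Sum components: V_total = -118.5 + j28.93 V.
Step 3 — Convert to polar: |V_total| = 121.9 V, ∠V_total = 166.3°.

V_total = 121.9∠166.3° V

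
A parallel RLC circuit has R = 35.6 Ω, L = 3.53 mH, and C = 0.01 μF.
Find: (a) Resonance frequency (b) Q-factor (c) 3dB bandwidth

Step 1 — Resonance: ω₀ = 1/√(LC) = 1/√(0.00353·1e-08) = 1.683e+05 rad/s.
Step 2 — f₀ = ω₀/(2π) = 2.679e+04 Hz.
Step 3 — Parallel Q: Q = R/(ω₀L) = 35.6/(1.683e+05·0.00353) = 0.05992.
Step 4 — Bandwidth: Δω = ω₀/Q = 2.809e+06 rad/s; BW = Δω/(2π) = 4.471e+05 Hz.

(a) f₀ = 2.679e+04 Hz  (b) Q = 0.05992  (c) BW = 4.471e+05 Hz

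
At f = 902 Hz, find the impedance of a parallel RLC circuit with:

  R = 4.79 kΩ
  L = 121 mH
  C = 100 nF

Step 1 — Angular frequency: ω = 2π·f = 2π·902 = 5667 rad/s.
Step 2 — Component impedances:
  R: Z = R = 4790 Ω
  L: Z = jωL = j·5667·0.121 = 0 + j685.8 Ω
  C: Z = 1/(jωC) = -j/(ω·C) = 0 - j1764 Ω
Step 3 — Parallel combination: 1/Z_total = 1/R + 1/L + 1/C; Z_total = 249 + j1063 Ω = 1092∠76.8° Ω.

Z = 249 + j1063 Ω = 1092∠76.8° Ω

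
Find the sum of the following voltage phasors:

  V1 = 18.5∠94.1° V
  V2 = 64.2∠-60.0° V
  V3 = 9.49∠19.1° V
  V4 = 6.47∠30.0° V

Step 1 — Convert each phasor to rectangular form:
  V1 = 18.5·(cos(94.1°) + j·sin(94.1°)) = -1.323 + j18.45 V
  V2 = 64.2·(cos(-60.0°) + j·sin(-60.0°)) = 32.1 - j55.6 V
  V3 = 9.49·(cos(19.1°) + j·sin(19.1°)) = 8.968 + j3.105 V
  V4 = 6.47·(cos(30.0°) + j·sin(30.0°)) = 5.603 + j3.235 V
Step 2 — Sum components: V_total = 45.35 - j30.81 V.
Step 3 — Convert to polar: |V_total| = 54.82 V, ∠V_total = -34.2°.

V_total = 54.82∠-34.2° V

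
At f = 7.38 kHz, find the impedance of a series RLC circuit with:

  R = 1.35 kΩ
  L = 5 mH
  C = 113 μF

Step 1 — Angular frequency: ω = 2π·f = 2π·7380 = 4.637e+04 rad/s.
Step 2 — Component impedances:
  R: Z = R = 1350 Ω
  L: Z = jωL = j·4.637e+04·0.005 = 0 + j231.8 Ω
  C: Z = 1/(jωC) = -j/(ω·C) = 0 - j0.1908 Ω
Step 3 — Series combination: Z_total = R + L + C = 1350 + j231.7 Ω = 1370∠9.7° Ω.

Z = 1350 + j231.7 Ω = 1370∠9.7° Ω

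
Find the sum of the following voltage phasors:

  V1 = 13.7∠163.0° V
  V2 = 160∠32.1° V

Step 1 — Convert each phasor to rectangular form:
  V1 = 13.7·(cos(163.0°) + j·sin(163.0°)) = -13.1 + j4.005 V
  V2 = 160·(cos(32.1°) + j·sin(32.1°)) = 135.5 + j85.02 V
Step 2 — Sum components: V_total = 122.4 + j89.03 V.
Step 3 — Convert to polar: |V_total| = 151.4 V, ∠V_total = 36.0°.

V_total = 151.4∠36.0° V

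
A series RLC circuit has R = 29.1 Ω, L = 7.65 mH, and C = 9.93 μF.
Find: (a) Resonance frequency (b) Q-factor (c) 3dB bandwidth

Step 1 — Resonance: ω₀ = 1/√(LC) = 1/√(0.00765·9.93e-06) = 3628 rad/s.
Step 2 — f₀ = ω₀/(2π) = 577.5 Hz.
Step 3 — Series Q: Q = ω₀L/R = 3628·0.00765/29.1 = 0.9538.
Step 4 — Bandwidth: Δω = ω₀/Q = 3804 rad/s; BW = Δω/(2π) = 605.4 Hz.

(a) f₀ = 577.5 Hz  (b) Q = 0.9538  (c) BW = 605.4 Hz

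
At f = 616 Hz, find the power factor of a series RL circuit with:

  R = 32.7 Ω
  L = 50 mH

Step 1 — Angular frequency: ω = 2π·f = 2π·616 = 3870 rad/s.
Step 2 — Component impedances:
  R: Z = R = 32.7 Ω
  L: Z = jωL = j·3870·0.05 = 0 + j193.5 Ω
Step 3 — Series combination: Z_total = R + L = 32.7 + j193.5 Ω = 196.3∠80.4° Ω.
Step 4 — Power factor: PF = cos(φ) = Re(Z)/|Z| = 32.7/196.3 = 0.1666.
Step 5 — Type: Im(Z) = 193.5 ⇒ lagging (phase φ = 80.4°).

PF = 0.1666 (lagging, φ = 80.4°)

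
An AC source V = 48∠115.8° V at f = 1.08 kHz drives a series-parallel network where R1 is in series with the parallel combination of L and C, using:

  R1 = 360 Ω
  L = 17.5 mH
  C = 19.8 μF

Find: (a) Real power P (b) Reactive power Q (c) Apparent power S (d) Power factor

Step 1 — Angular frequency: ω = 2π·f = 2π·1080 = 6786 rad/s.
Step 2 — Component impedances:
  R1: Z = R = 360 Ω
  L: Z = jωL = j·6786·0.0175 = 0 + j118.8 Ω
  C: Z = 1/(jωC) = -j/(ω·C) = 0 - j7.443 Ω
Step 3 — Parallel branch: L || C = 1/(1/L + 1/C) = 0 - j7.94 Ω.
Step 4 — Series with R1: Z_total = R1 + (L || C) = 360 - j7.94 Ω = 360.1∠-1.3° Ω.
Step 5 — Source phasor: V = 48∠115.8° V = -20.89 + j43.22 V.
Step 6 — Current: I = V / Z = -0.06065 + j0.1187 A = 0.1333∠117.1° A.
Step 7 — Complex power: S = V·I* = 6.397 - j0.1411 VA.
Step 8 — Real power: P = Re(S) = 6.397 W.
Step 9 — Reactive power: Q = Im(S) = -0.1411 VAR.
Step 10 — Apparent power: |S| = 6.398 VA.
Step 11 — Power factor: PF = P/|S| = 0.9998 (leading).

(a) P = 6.397 W  (b) Q = -0.1411 VAR  (c) S = 6.398 VA  (d) PF = 0.9998 (leading)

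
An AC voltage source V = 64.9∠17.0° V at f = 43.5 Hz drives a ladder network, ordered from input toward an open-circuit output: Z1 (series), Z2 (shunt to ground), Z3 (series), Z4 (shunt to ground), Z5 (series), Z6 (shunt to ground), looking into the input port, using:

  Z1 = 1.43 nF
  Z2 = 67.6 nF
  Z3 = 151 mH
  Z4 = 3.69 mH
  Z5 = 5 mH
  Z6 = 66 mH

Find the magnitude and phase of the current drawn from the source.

Step 1 — Angular frequency: ω = 2π·f = 2π·43.5 = 273.3 rad/s.
Step 2 — Component impedances:
  Z1: Z = 1/(jωC) = -j/(ω·C) = 0 - j2.559e+06 Ω
  Z2: Z = 1/(jωC) = -j/(ω·C) = 0 - j5.412e+04 Ω
  Z3: Z = jωL = j·273.3·0.151 = 0 + j41.27 Ω
  Z4: Z = jωL = j·273.3·0.00369 = 0 + j1.009 Ω
  Z5: Z = jωL = j·273.3·0.005 = 0 + j1.367 Ω
  Z6: Z = jωL = j·273.3·0.066 = 0 + j18.04 Ω
Step 3 — Ladder network (open output): work backward from the far end, alternating series and parallel combinations. Z_in = 0 - j2.559e+06 Ω = 2.559e+06∠-90.0° Ω.
Step 4 — Source phasor: V = 64.9∠17.0° V = 62.06 + j18.97 V.
Step 5 — Ohm's law: I = V / Z_total = (62.06 + j18.97) / (0 - j2.559e+06) = -7.416e-06 + j2.426e-05 A.
Step 6 — Convert to polar: |I| = 2.537e-05 A, ∠I = 107.0°.

I = 2.537e-05∠107.0° A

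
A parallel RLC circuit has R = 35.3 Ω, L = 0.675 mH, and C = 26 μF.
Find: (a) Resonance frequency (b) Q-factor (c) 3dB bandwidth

Step 1 — Resonance: ω₀ = 1/√(LC) = 1/√(0.000675·2.6e-05) = 7549 rad/s.
Step 2 — f₀ = ω₀/(2π) = 1201 Hz.
Step 3 — Parallel Q: Q = R/(ω₀L) = 35.3/(7549·0.000675) = 6.928.
Step 4 — Bandwidth: Δω = ω₀/Q = 1090 rad/s; BW = Δω/(2π) = 173.4 Hz.

(a) f₀ = 1201 Hz  (b) Q = 6.928  (c) BW = 173.4 Hz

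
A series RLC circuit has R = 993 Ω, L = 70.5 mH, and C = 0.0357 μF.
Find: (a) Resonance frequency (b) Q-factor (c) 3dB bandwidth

Step 1 — Resonance condition Im(Z)=0 gives ω₀ = 1/√(LC).
Step 2 — ω₀ = 1/√(0.0705·3.57e-08) = 1.993e+04 rad/s.
Step 3 — f₀ = ω₀/(2π) = 3172 Hz.
Step 4 — Series Q: Q = ω₀L/R = 1.993e+04·0.0705/993 = 1.415.
Step 5 — 3dB bandwidth: Δω = ω₀/Q = 1.409e+04 rad/s; BW = Δω/(2π) = 2242 Hz.

(a) f₀ = 3172 Hz  (b) Q = 1.415  (c) BW = 2242 Hz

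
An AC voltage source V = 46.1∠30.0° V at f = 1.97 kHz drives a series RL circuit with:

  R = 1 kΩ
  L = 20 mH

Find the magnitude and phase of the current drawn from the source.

Step 1 — Angular frequency: ω = 2π·f = 2π·1970 = 1.238e+04 rad/s.
Step 2 — Component impedances:
  R: Z = R = 1000 Ω
  L: Z = jωL = j·1.238e+04·0.02 = 0 + j247.6 Ω
Step 3 — Series combination: Z_total = R + L = 1000 + j247.6 Ω = 1030∠13.9° Ω.
Step 4 — Source phasor: V = 46.1∠30.0° V = 39.92 + j23.05 V.
Step 5 — Ohm's law: I = V / Z_total = (39.92 + j23.05) / (1000 + j247.6) = 0.043 + j0.01241 A.
Step 6 — Convert to polar: |I| = 0.04475 A, ∠I = 16.1°.

I = 0.04475∠16.1° A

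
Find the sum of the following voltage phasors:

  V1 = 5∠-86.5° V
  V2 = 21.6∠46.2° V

Step 1 — Convert each phasor to rectangular form:
  V1 = 5·(cos(-86.5°) + j·sin(-86.5°)) = 0.3052 - j4.991 V
  V2 = 21.6·(cos(46.2°) + j·sin(46.2°)) = 14.95 + j15.59 V
Step 2 — Sum components: V_total = 15.26 + j10.6 V.
Step 3 — Convert to polar: |V_total| = 18.58 V, ∠V_total = 34.8°.

V_total = 18.58∠34.8° V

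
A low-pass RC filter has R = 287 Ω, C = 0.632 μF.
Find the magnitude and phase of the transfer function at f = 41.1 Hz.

Step 1 — Angular frequency: ω = 2π·41.1 = 258.2 rad/s.
Step 2 — Transfer function: H(jω) = 1/(1 + jωRC).
Step 3 — Denominator: 1 + jωRC = 1 + j·258.2·287·6.32e-07 = 1 + j0.04684.
Step 4 — H = 0.9978 - j0.04674.
Step 5 — Magnitude: |H| = 0.9989 (-0.0 dB); phase: φ = -2.7°.

|H| = 0.9989 (-0.0 dB), φ = -2.7°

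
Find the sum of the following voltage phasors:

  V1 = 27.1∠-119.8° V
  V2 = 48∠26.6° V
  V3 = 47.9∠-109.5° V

Step 1 — Convert each phasor to rectangular form:
  V1 = 27.1·(cos(-119.8°) + j·sin(-119.8°)) = -13.47 - j23.52 V
  V2 = 48·(cos(26.6°) + j·sin(26.6°)) = 42.92 + j21.49 V
  V3 = 47.9·(cos(-109.5°) + j·sin(-109.5°)) = -15.99 - j45.15 V
Step 2 — Sum components: V_total = 13.46 - j47.18 V.
Step 3 — Convert to polar: |V_total| = 49.06 V, ∠V_total = -74.1°.

V_total = 49.06∠-74.1° V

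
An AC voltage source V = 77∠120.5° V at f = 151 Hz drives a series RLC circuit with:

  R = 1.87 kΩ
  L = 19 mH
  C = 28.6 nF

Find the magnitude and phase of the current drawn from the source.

Step 1 — Angular frequency: ω = 2π·f = 2π·151 = 948.8 rad/s.
Step 2 — Component impedances:
  R: Z = R = 1870 Ω
  L: Z = jωL = j·948.8·0.019 = 0 + j18.03 Ω
  C: Z = 1/(jωC) = -j/(ω·C) = 0 - j3.685e+04 Ω
Step 3 — Series combination: Z_total = R + L + C = 1870 - j3.684e+04 Ω = 3.688e+04∠-87.1° Ω.
Step 4 — Source phasor: V = 77∠120.5° V = -39.08 + j66.35 V.
Step 5 — Ohm's law: I = V / Z_total = (-39.08 + j66.35) / (1870 - j3.684e+04) = -0.00185 - j0.000967 A.
Step 6 — Convert to polar: |I| = 0.002088 A, ∠I = -152.4°.

I = 0.002088∠-152.4° A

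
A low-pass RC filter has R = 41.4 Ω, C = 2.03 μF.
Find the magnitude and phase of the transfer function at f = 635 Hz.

Step 1 — Angular frequency: ω = 2π·635 = 3990 rad/s.
Step 2 — Transfer function: H(jω) = 1/(1 + jωRC).
Step 3 — Denominator: 1 + jωRC = 1 + j·3990·41.4·2.03e-06 = 1 + j0.3353.
Step 4 — H = 0.8989 - j0.3014.
Step 5 — Magnitude: |H| = 0.9481 (-0.5 dB); phase: φ = -18.5°.

|H| = 0.9481 (-0.5 dB), φ = -18.5°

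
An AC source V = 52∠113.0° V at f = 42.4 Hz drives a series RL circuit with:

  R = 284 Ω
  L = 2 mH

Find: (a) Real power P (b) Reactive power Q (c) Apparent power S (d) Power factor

Step 1 — Angular frequency: ω = 2π·f = 2π·42.4 = 266.4 rad/s.
Step 2 — Component impedances:
  R: Z = R = 284 Ω
  L: Z = jωL = j·266.4·0.002 = 0 + j0.5328 Ω
Step 3 — Series combination: Z_total = R + L = 284 + j0.5328 Ω = 284∠0.1° Ω.
Step 4 — Source phasor: V = 52∠113.0° V = -20.32 + j47.87 V.
Step 5 — Current: I = V / Z = -0.07123 + j0.1687 A = 0.1831∠112.9° A.
Step 6 — Complex power: S = V·I* = 9.521 + j0.01786 VA.
Step 7 — Real power: P = Re(S) = 9.521 W.
Step 8 — Reactive power: Q = Im(S) = 0.01786 VAR.
Step 9 — Apparent power: |S| = 9.521 VA.
Step 10 — Power factor: PF = P/|S| = 1 (lagging).

(a) P = 9.521 W  (b) Q = 0.01786 VAR  (c) S = 9.521 VA  (d) PF = 1 (lagging)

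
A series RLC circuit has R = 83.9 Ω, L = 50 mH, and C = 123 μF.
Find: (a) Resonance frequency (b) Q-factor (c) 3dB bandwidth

Step 1 — Resonance: ω₀ = 1/√(LC) = 1/√(0.05·0.000123) = 403.2 rad/s.
Step 2 — f₀ = ω₀/(2π) = 64.18 Hz.
Step 3 — Series Q: Q = ω₀L/R = 403.2·0.05/83.9 = 0.2403.
Step 4 — Bandwidth: Δω = ω₀/Q = 1678 rad/s; BW = Δω/(2π) = 267.1 Hz.

(a) f₀ = 64.18 Hz  (b) Q = 0.2403  (c) BW = 267.1 Hz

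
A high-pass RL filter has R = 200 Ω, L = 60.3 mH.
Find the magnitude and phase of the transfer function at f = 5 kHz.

Step 1 — Angular frequency: ω = 2π·5000 = 3.142e+04 rad/s.
Step 2 — Transfer function: H(jω) = jωL/(R + jωL).
Step 3 — Numerator jωL = j·1894; denominator R + jωL = 200 + j1894.
Step 4 — H = 0.989 + j0.1044.
Step 5 — Magnitude: |H| = 0.9945 (-0.0 dB); phase: φ = 6.0°.

|H| = 0.9945 (-0.0 dB), φ = 6.0°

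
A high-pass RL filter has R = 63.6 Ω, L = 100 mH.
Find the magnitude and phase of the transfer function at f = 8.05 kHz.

Step 1 — Angular frequency: ω = 2π·8050 = 5.058e+04 rad/s.
Step 2 — Transfer function: H(jω) = jωL/(R + jωL).
Step 3 — Numerator jωL = j·5058; denominator R + jωL = 63.6 + j5058.
Step 4 — H = 0.9998 + j0.01257.
Step 5 — Magnitude: |H| = 0.9999 (-0.0 dB); phase: φ = 0.7°.

|H| = 0.9999 (-0.0 dB), φ = 0.7°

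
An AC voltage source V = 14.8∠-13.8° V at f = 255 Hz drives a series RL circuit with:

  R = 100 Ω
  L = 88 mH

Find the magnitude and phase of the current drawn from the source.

Step 1 — Angular frequency: ω = 2π·f = 2π·255 = 1602 rad/s.
Step 2 — Component impedances:
  R: Z = R = 100 Ω
  L: Z = jωL = j·1602·0.088 = 0 + j141 Ω
Step 3 — Series combination: Z_total = R + L = 100 + j141 Ω = 172.9∠54.7° Ω.
Step 4 — Source phasor: V = 14.8∠-13.8° V = 14.37 - j3.53 V.
Step 5 — Ohm's law: I = V / Z_total = (14.37 - j3.53) / (100 + j141) = 0.03144 - j0.07964 A.
Step 6 — Convert to polar: |I| = 0.08562 A, ∠I = -68.5°.

I = 0.08562∠-68.5° A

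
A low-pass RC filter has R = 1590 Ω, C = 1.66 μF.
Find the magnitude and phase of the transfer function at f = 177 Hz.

Step 1 — Angular frequency: ω = 2π·177 = 1112 rad/s.
Step 2 — Transfer function: H(jω) = 1/(1 + jωRC).
Step 3 — Denominator: 1 + jωRC = 1 + j·1112·1590·1.66e-06 = 1 + j2.935.
Step 4 — H = 0.104 - j0.3052.
Step 5 — Magnitude: |H| = 0.3225 (-9.8 dB); phase: φ = -71.2°.

|H| = 0.3225 (-9.8 dB), φ = -71.2°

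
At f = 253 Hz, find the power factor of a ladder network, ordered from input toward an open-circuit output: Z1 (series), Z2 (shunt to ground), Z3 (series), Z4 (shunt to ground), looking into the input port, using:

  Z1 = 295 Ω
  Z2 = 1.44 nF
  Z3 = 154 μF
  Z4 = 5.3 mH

Step 1 — Angular frequency: ω = 2π·f = 2π·253 = 1590 rad/s.
Step 2 — Component impedances:
  Z1: Z = R = 295 Ω
  Z2: Z = 1/(jωC) = -j/(ω·C) = 0 - j4.369e+05 Ω
  Z3: Z = 1/(jωC) = -j/(ω·C) = 0 - j4.085 Ω
  Z4: Z = jωL = j·1590·0.0053 = 0 + j8.425 Ω
Step 3 — Ladder network (open output): work backward from the far end, alternating series and parallel combinations. Z_in = 295 + j4.34 Ω = 295∠0.8° Ω.
Step 4 — Power factor: PF = cos(φ) = Re(Z)/|Z| = 295/295.03 = 0.9999.
Step 5 — Type: Im(Z) = 4.34 ⇒ lagging (phase φ = 0.8°).

PF = 0.9999 (lagging, φ = 0.8°)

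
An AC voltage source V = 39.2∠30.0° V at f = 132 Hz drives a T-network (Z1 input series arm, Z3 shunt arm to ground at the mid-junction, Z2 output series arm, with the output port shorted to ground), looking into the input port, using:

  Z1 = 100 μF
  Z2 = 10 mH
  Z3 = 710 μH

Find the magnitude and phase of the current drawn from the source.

Step 1 — Angular frequency: ω = 2π·f = 2π·132 = 829.4 rad/s.
Step 2 — Component impedances:
  Z1: Z = 1/(jωC) = -j/(ω·C) = 0 - j12.06 Ω
  Z2: Z = jωL = j·829.4·0.01 = 0 + j8.294 Ω
  Z3: Z = jωL = j·829.4·0.00071 = 0 + j0.5889 Ω
Step 3 — With the output port shorted to ground, the output series arm Z2 runs from the junction to ground; the shunt arm Z3 also runs from the junction to ground. They appear in parallel: Z3 || Z2 = 0 + j0.5498 Ω.
Step 4 — Series with input arm Z1: Z_in = Z1 + (Z3 || Z2) = 0 - j11.51 Ω = 11.51∠-90.0° Ω.
Step 5 — Source phasor: V = 39.2∠30.0° V = 33.95 + j19.6 V.
Step 6 — Ohm's law: I = V / Z_total = (33.95 + j19.6) / (0 - j11.51) = -1.703 + j2.95 A.
Step 7 — Convert to polar: |I| = 3.407 A, ∠I = 120.0°.

I = 3.407∠120.0° A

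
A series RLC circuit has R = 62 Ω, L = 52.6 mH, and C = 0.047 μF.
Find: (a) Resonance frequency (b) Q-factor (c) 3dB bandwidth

Step 1 — Resonance: ω₀ = 1/√(LC) = 1/√(0.0526·4.7e-08) = 2.011e+04 rad/s.
Step 2 — f₀ = ω₀/(2π) = 3201 Hz.
Step 3 — Series Q: Q = ω₀L/R = 2.011e+04·0.0526/62 = 17.06.
Step 4 — Bandwidth: Δω = ω₀/Q = 1179 rad/s; BW = Δω/(2π) = 187.6 Hz.

(a) f₀ = 3201 Hz  (b) Q = 17.06  (c) BW = 187.6 Hz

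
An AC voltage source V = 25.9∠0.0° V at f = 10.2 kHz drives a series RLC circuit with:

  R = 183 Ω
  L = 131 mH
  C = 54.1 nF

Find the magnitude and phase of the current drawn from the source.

Step 1 — Angular frequency: ω = 2π·f = 2π·1.02e+04 = 6.409e+04 rad/s.
Step 2 — Component impedances:
  R: Z = R = 183 Ω
  L: Z = jωL = j·6.409e+04·0.131 = 0 + j8396 Ω
  C: Z = 1/(jωC) = -j/(ω·C) = 0 - j288.4 Ω
Step 3 — Series combination: Z_total = R + L + C = 183 + j8107 Ω = 8109∠88.7° Ω.
Step 4 — Source phasor: V = 25.9∠0.0° V = 25.9 V.
Step 5 — Ohm's law: I = V / Z_total = (25.9) / (183 + j8107) = 7.208e-05 - j0.003193 A.
Step 6 — Convert to polar: |I| = 0.003194 A, ∠I = -88.7°.

I = 0.003194∠-88.7° A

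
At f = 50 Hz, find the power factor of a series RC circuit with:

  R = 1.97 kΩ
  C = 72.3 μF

Step 1 — Angular frequency: ω = 2π·f = 2π·50 = 314.2 rad/s.
Step 2 — Component impedances:
  R: Z = R = 1970 Ω
  C: Z = 1/(jωC) = -j/(ω·C) = 0 - j44.03 Ω
Step 3 — Series combination: Z_total = R + C = 1970 - j44.03 Ω = 1970∠-1.3° Ω.
Step 4 — Power factor: PF = cos(φ) = Re(Z)/|Z| = 1970/1970.49 = 0.9998.
Step 5 — Type: Im(Z) = -44.03 ⇒ leading (phase φ = -1.3°).

PF = 0.9998 (leading, φ = -1.3°)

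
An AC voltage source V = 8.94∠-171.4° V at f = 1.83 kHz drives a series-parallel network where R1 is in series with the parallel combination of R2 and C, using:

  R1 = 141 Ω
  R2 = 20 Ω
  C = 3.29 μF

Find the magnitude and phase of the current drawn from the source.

Step 1 — Angular frequency: ω = 2π·f = 2π·1830 = 1.15e+04 rad/s.
Step 2 — Component impedances:
  R1: Z = R = 141 Ω
  R2: Z = R = 20 Ω
  C: Z = 1/(jωC) = -j/(ω·C) = 0 - j26.43 Ω
Step 3 — Parallel branch: R2 || C = 1/(1/R2 + 1/C) = 12.72 - j9.623 Ω.
Step 4 — Series with R1: Z_total = R1 + (R2 || C) = 153.7 - j9.623 Ω = 154∠-3.6° Ω.
Step 5 — Source phasor: V = 8.94∠-171.4° V = -8.839 - j1.337 V.
Step 6 — Ohm's law: I = V / Z_total = (-8.839 - j1.337) / (153.7 - j9.623) = -0.05674 - j0.01225 A.
Step 7 — Convert to polar: |I| = 0.05804 A, ∠I = -167.8°.

I = 0.05804∠-167.8° A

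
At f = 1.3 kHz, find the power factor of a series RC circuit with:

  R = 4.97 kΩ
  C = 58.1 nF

Step 1 — Angular frequency: ω = 2π·f = 2π·1300 = 8168 rad/s.
Step 2 — Component impedances:
  R: Z = R = 4970 Ω
  C: Z = 1/(jωC) = -j/(ω·C) = 0 - j2107 Ω
Step 3 — Series combination: Z_total = R + C = 4970 - j2107 Ω = 5398∠-23.0° Ω.
Step 4 — Power factor: PF = cos(φ) = Re(Z)/|Z| = 4970/5398 = 0.9207.
Step 5 — Type: Im(Z) = -2107 ⇒ leading (phase φ = -23.0°).

PF = 0.9207 (leading, φ = -23.0°)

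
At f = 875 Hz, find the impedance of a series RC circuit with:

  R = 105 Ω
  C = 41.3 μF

Step 1 — Angular frequency: ω = 2π·f = 2π·875 = 5498 rad/s.
Step 2 — Component impedances:
  R: Z = R = 105 Ω
  C: Z = 1/(jωC) = -j/(ω·C) = 0 - j4.404 Ω
Step 3 — Series combination: Z_total = R + C = 105 - j4.404 Ω = 105.1∠-2.4° Ω.

Z = 105 - j4.404 Ω = 105.1∠-2.4° Ω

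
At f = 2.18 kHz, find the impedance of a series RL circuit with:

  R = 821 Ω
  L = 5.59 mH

Step 1 — Angular frequency: ω = 2π·f = 2π·2180 = 1.37e+04 rad/s.
Step 2 — Component impedances:
  R: Z = R = 821 Ω
  L: Z = jωL = j·1.37e+04·0.00559 = 0 + j76.57 Ω
Step 3 — Series combination: Z_total = R + L = 821 + j76.57 Ω = 824.6∠5.3° Ω.

Z = 821 + j76.57 Ω = 824.6∠5.3° Ω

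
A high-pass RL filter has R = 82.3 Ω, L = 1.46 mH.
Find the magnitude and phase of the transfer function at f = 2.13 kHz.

Step 1 — Angular frequency: ω = 2π·2130 = 1.338e+04 rad/s.
Step 2 — Transfer function: H(jω) = jωL/(R + jωL).
Step 3 — Numerator jωL = j·19.54; denominator R + jωL = 82.3 + j19.54.
Step 4 — H = 0.05336 + j0.2247.
Step 5 — Magnitude: |H| = 0.231 (-12.7 dB); phase: φ = 76.6°.

|H| = 0.231 (-12.7 dB), φ = 76.6°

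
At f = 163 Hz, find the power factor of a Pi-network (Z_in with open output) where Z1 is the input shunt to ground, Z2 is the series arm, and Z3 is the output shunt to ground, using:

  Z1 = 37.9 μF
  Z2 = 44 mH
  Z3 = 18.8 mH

Step 1 — Angular frequency: ω = 2π·f = 2π·163 = 1024 rad/s.
Step 2 — Component impedances:
  Z1: Z = 1/(jωC) = -j/(ω·C) = 0 - j25.76 Ω
  Z2: Z = jωL = j·1024·0.044 = 0 + j45.06 Ω
  Z3: Z = jωL = j·1024·0.0188 = 0 + j19.25 Ω
Step 3 — With open output, the series arm Z2 and the output shunt Z3 appear in series to ground: Z2 + Z3 = 0 + j64.32 Ω.
Step 4 — Parallel with input shunt Z1: Z_in = Z1 || (Z2 + Z3) = 0 - j42.98 Ω = 42.98∠-90.0° Ω.
Step 5 — Power factor: PF = cos(φ) = Re(Z)/|Z| = 0/42.98 = 0.
Step 6 — Type: Im(Z) = -42.98 ⇒ leading (phase φ = -90.0°).

PF = 0 (leading, φ = -90.0°)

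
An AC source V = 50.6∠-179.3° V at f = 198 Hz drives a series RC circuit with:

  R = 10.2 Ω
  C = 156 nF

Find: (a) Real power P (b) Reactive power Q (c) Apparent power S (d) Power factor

Step 1 — Angular frequency: ω = 2π·f = 2π·198 = 1244 rad/s.
Step 2 — Component impedances:
  R: Z = R = 10.2 Ω
  C: Z = 1/(jωC) = -j/(ω·C) = 0 - j5153 Ω
Step 3 — Series combination: Z_total = R + C = 10.2 - j5153 Ω = 5153∠-89.9° Ω.
Step 4 — Source phasor: V = 50.6∠-179.3° V = -50.6 - j0.6182 V.
Step 5 — Current: I = V / Z = 0.0001005 - j0.00982 A = 0.00982∠-89.4° A.
Step 6 — Complex power: S = V·I* = 0.0009836 - j0.4969 VA.
Step 7 — Real power: P = Re(S) = 0.0009836 W.
Step 8 — Reactive power: Q = Im(S) = -0.4969 VAR.
Step 9 — Apparent power: |S| = 0.4969 VA.
Step 10 — Power factor: PF = P/|S| = 0.00198 (leading).

(a) P = 0.0009836 W  (b) Q = -0.4969 VAR  (c) S = 0.4969 VA  (d) PF = 0.00198 (leading)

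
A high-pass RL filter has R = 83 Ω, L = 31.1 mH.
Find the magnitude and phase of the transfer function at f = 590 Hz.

Step 1 — Angular frequency: ω = 2π·590 = 3707 rad/s.
Step 2 — Transfer function: H(jω) = jωL/(R + jωL).
Step 3 — Numerator jωL = j·115.3; denominator R + jωL = 83 + j115.3.
Step 4 — H = 0.6586 + j0.4742.
Step 5 — Magnitude: |H| = 0.8116 (-1.8 dB); phase: φ = 35.8°.

|H| = 0.8116 (-1.8 dB), φ = 35.8°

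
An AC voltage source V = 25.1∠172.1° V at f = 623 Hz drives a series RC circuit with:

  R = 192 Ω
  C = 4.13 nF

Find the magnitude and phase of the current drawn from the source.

Step 1 — Angular frequency: ω = 2π·f = 2π·623 = 3914 rad/s.
Step 2 — Component impedances:
  R: Z = R = 192 Ω
  C: Z = 1/(jωC) = -j/(ω·C) = 0 - j6.186e+04 Ω
Step 3 — Series combination: Z_total = R + C = 192 - j6.186e+04 Ω = 6.186e+04∠-89.8° Ω.
Step 4 — Source phasor: V = 25.1∠172.1° V = -24.86 + j3.45 V.
Step 5 — Ohm's law: I = V / Z_total = (-24.86 + j3.45) / (192 - j6.186e+04) = -5.702e-05 - j0.0004018 A.
Step 6 — Convert to polar: |I| = 0.0004058 A, ∠I = -98.1°.

I = 0.0004058∠-98.1° A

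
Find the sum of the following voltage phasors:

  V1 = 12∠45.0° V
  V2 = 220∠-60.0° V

Step 1 — Convert each phasor to rectangular form:
  V1 = 12·(cos(45.0°) + j·sin(45.0°)) = 8.485 + j8.485 V
  V2 = 220·(cos(-60.0°) + j·sin(-60.0°)) = 110 - j190.5 V
Step 2 — Sum components: V_total = 118.5 - j182 V.
Step 3 — Convert to polar: |V_total| = 217.2 V, ∠V_total = -56.9°.

V_total = 217.2∠-56.9° V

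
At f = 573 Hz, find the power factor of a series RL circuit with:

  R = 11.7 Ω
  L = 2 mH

Step 1 — Angular frequency: ω = 2π·f = 2π·573 = 3600 rad/s.
Step 2 — Component impedances:
  R: Z = R = 11.7 Ω
  L: Z = jωL = j·3600·0.002 = 0 + j7.201 Ω
Step 3 — Series combination: Z_total = R + L = 11.7 + j7.201 Ω = 13.74∠31.6° Ω.
Step 4 — Power factor: PF = cos(φ) = Re(Z)/|Z| = 11.7/13.7382 = 0.8516.
Step 5 — Type: Im(Z) = 7.201 ⇒ lagging (phase φ = 31.6°).

PF = 0.8516 (lagging, φ = 31.6°)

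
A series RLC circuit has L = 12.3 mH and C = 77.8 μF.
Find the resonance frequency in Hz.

Step 1 — Resonance condition Im(Z)=0 gives ω₀ = 1/√(LC).
Step 2 — ω₀ = 1/√(0.0123·7.78e-05) = 1022 rad/s.
Step 3 — f₀ = ω₀/(2π) = 162.7 Hz.

f₀ = 162.7 Hz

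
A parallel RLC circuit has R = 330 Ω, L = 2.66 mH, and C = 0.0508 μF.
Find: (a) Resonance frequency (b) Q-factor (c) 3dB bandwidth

Step 1 — Resonance: ω₀ = 1/√(LC) = 1/√(0.00266·5.08e-08) = 8.603e+04 rad/s.
Step 2 — f₀ = ω₀/(2π) = 1.369e+04 Hz.
Step 3 — Parallel Q: Q = R/(ω₀L) = 330/(8.603e+04·0.00266) = 1.442.
Step 4 — Bandwidth: Δω = ω₀/Q = 5.965e+04 rad/s; BW = Δω/(2π) = 9494 Hz.

(a) f₀ = 1.369e+04 Hz  (b) Q = 1.442  (c) BW = 9494 Hz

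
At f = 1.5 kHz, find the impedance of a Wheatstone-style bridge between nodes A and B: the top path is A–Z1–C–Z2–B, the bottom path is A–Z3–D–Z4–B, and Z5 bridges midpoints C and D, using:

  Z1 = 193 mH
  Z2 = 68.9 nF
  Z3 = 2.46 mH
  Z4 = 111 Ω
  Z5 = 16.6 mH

Step 1 — Angular frequency: ω = 2π·f = 2π·1500 = 9425 rad/s.
Step 2 — Component impedances:
  Z1: Z = jωL = j·9425·0.193 = 0 + j1819 Ω
  Z2: Z = 1/(jωC) = -j/(ω·C) = 0 - j1540 Ω
  Z3: Z = jωL = j·9425·0.00246 = 0 + j23.18 Ω
  Z4: Z = R = 111 Ω
  Z5: Z = jωL = j·9425·0.0166 = 0 + j156.5 Ω
Step 3 — Bridge requires nodal analysis (the Z5 bridge couples midpoints C and D, so the two paths cannot be reduced to a simple series/parallel combination). Setting node B to ground and injecting 1 A at node A, the 3-node admittance system at A, C, D solves to V_A = Z_AB = 110.6 + j14.12 Ω = 111.5∠7.3° Ω.

Z = 110.6 + j14.12 Ω = 111.5∠7.3° Ω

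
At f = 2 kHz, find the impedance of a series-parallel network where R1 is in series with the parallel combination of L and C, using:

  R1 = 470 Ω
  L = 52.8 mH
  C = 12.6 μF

Step 1 — Angular frequency: ω = 2π·f = 2π·2000 = 1.257e+04 rad/s.
Step 2 — Component impedances:
  R1: Z = R = 470 Ω
  L: Z = jωL = j·1.257e+04·0.0528 = 0 + j663.5 Ω
  C: Z = 1/(jωC) = -j/(ω·C) = 0 - j6.316 Ω
Step 3 — Parallel branch: L || C = 1/(1/L + 1/C) = 0 - j6.376 Ω.
Step 4 — Series with R1: Z_total = R1 + (L || C) = 470 - j6.376 Ω = 470∠-0.8° Ω.

Z = 470 - j6.376 Ω = 470∠-0.8° Ω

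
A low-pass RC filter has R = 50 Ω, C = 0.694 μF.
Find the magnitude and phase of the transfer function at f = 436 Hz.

Step 1 — Angular frequency: ω = 2π·436 = 2739 rad/s.
Step 2 — Transfer function: H(jω) = 1/(1 + jωRC).
Step 3 — Denominator: 1 + jωRC = 1 + j·2739·50·6.94e-07 = 1 + j0.09506.
Step 4 — H = 0.991 - j0.09421.
Step 5 — Magnitude: |H| = 0.9955 (-0.0 dB); phase: φ = -5.4°.

|H| = 0.9955 (-0.0 dB), φ = -5.4°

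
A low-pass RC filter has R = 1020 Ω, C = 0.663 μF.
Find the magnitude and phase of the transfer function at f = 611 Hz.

Step 1 — Angular frequency: ω = 2π·611 = 3839 rad/s.
Step 2 — Transfer function: H(jω) = 1/(1 + jωRC).
Step 3 — Denominator: 1 + jωRC = 1 + j·3839·1020·6.63e-07 = 1 + j2.596.
Step 4 — H = 0.1292 - j0.3354.
Step 5 — Magnitude: |H| = 0.3594 (-8.9 dB); phase: φ = -68.9°.

|H| = 0.3594 (-8.9 dB), φ = -68.9°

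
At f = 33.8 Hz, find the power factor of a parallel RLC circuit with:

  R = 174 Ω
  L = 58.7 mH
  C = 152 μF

Step 1 — Angular frequency: ω = 2π·f = 2π·33.8 = 212.4 rad/s.
Step 2 — Component impedances:
  R: Z = R = 174 Ω
  L: Z = jωL = j·212.4·0.0587 = 0 + j12.47 Ω
  C: Z = 1/(jωC) = -j/(ω·C) = 0 - j30.98 Ω
Step 3 — Parallel combination: 1/Z_total = 1/R + 1/L + 1/C; Z_total = 2.466 + j20.57 Ω = 20.71∠83.2° Ω.
Step 4 — Power factor: PF = cos(φ) = Re(Z)/|Z| = 2.4656/20.713 = 0.119.
Step 5 — Type: Im(Z) = 20.57 ⇒ lagging (phase φ = 83.2°).

PF = 0.119 (lagging, φ = 83.2°)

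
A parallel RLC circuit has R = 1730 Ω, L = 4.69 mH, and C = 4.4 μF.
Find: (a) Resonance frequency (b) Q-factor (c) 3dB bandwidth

Step 1 — Resonance: ω₀ = 1/√(LC) = 1/√(0.00469·4.4e-06) = 6961 rad/s.
Step 2 — f₀ = ω₀/(2π) = 1108 Hz.
Step 3 — Parallel Q: Q = R/(ω₀L) = 1730/(6961·0.00469) = 52.99.
Step 4 — Bandwidth: Δω = ω₀/Q = 131.4 rad/s; BW = Δω/(2π) = 20.91 Hz.

(a) f₀ = 1108 Hz  (b) Q = 52.99  (c) BW = 20.91 Hz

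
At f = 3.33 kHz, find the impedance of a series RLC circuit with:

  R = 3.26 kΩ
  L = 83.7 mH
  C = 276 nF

Step 1 — Angular frequency: ω = 2π·f = 2π·3330 = 2.092e+04 rad/s.
Step 2 — Component impedances:
  R: Z = R = 3260 Ω
  L: Z = jωL = j·2.092e+04·0.0837 = 0 + j1751 Ω
  C: Z = 1/(jωC) = -j/(ω·C) = 0 - j173.2 Ω
Step 3 — Series combination: Z_total = R + L + C = 3260 + j1578 Ω = 3622∠25.8° Ω.

Z = 3260 + j1578 Ω = 3622∠25.8° Ω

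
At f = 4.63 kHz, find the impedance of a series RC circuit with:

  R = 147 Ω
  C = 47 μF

Step 1 — Angular frequency: ω = 2π·f = 2π·4630 = 2.909e+04 rad/s.
Step 2 — Component impedances:
  R: Z = R = 147 Ω
  C: Z = 1/(jωC) = -j/(ω·C) = 0 - j0.7314 Ω
Step 3 — Series combination: Z_total = R + C = 147 - j0.7314 Ω = 147∠-0.3° Ω.

Z = 147 - j0.7314 Ω = 147∠-0.3° Ω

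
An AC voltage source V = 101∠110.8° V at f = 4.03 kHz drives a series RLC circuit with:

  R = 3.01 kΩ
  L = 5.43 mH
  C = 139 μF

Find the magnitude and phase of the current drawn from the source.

Step 1 — Angular frequency: ω = 2π·f = 2π·4030 = 2.532e+04 rad/s.
Step 2 — Component impedances:
  R: Z = R = 3010 Ω
  L: Z = jωL = j·2.532e+04·0.00543 = 0 + j137.5 Ω
  C: Z = 1/(jωC) = -j/(ω·C) = 0 - j0.2841 Ω
Step 3 — Series combination: Z_total = R + L + C = 3010 + j137.2 Ω = 3013∠2.6° Ω.
Step 4 — Source phasor: V = 101∠110.8° V = -35.87 + j94.42 V.
Step 5 — Ohm's law: I = V / Z_total = (-35.87 + j94.42) / (3010 + j137.2) = -0.01046 + j0.03184 A.
Step 6 — Convert to polar: |I| = 0.03352 A, ∠I = 108.2°.

I = 0.03352∠108.2° A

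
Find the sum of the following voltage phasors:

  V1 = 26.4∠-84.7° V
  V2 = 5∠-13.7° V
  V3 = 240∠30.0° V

Step 1 — Convert each phasor to rectangular form:
  V1 = 26.4·(cos(-84.7°) + j·sin(-84.7°)) = 2.439 - j26.29 V
  V2 = 5·(cos(-13.7°) + j·sin(-13.7°)) = 4.858 - j1.184 V
  V3 = 240·(cos(30.0°) + j·sin(30.0°)) = 207.8 + j120 V
Step 2 — Sum components: V_total = 215.1 + j92.53 V.
Step 3 — Convert to polar: |V_total| = 234.2 V, ∠V_total = 23.3°.

V_total = 234.2∠23.3° V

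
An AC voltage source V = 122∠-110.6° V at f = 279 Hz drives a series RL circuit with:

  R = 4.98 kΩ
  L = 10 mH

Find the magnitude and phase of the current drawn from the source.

Step 1 — Angular frequency: ω = 2π·f = 2π·279 = 1753 rad/s.
Step 2 — Component impedances:
  R: Z = R = 4980 Ω
  L: Z = jωL = j·1753·0.01 = 0 + j17.53 Ω
Step 3 — Series combination: Z_total = R + L = 4980 + j17.53 Ω = 4980∠0.2° Ω.
Step 4 — Source phasor: V = 122∠-110.6° V = -42.92 - j114.2 V.
Step 5 — Ohm's law: I = V / Z_total = (-42.92 - j114.2) / (4980 + j17.53) = -0.0087 - j0.0229 A.
Step 6 — Convert to polar: |I| = 0.0245 A, ∠I = -110.8°.

I = 0.0245∠-110.8° A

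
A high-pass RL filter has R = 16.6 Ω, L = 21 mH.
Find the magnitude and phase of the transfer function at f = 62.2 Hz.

Step 1 — Angular frequency: ω = 2π·62.2 = 390.8 rad/s.
Step 2 — Transfer function: H(jω) = jωL/(R + jωL).
Step 3 — Numerator jωL = j·8.207; denominator R + jωL = 16.6 + j8.207.
Step 4 — H = 0.1964 + j0.3973.
Step 5 — Magnitude: |H| = 0.4432 (-7.1 dB); phase: φ = 63.7°.

|H| = 0.4432 (-7.1 dB), φ = 63.7°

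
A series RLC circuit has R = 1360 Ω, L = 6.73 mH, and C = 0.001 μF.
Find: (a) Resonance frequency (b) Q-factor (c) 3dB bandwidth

Step 1 — Resonance: ω₀ = 1/√(LC) = 1/√(0.00673·1e-09) = 3.855e+05 rad/s.
Step 2 — f₀ = ω₀/(2π) = 6.135e+04 Hz.
Step 3 — Series Q: Q = ω₀L/R = 3.855e+05·0.00673/1360 = 1.908.
Step 4 — Bandwidth: Δω = ω₀/Q = 2.021e+05 rad/s; BW = Δω/(2π) = 3.216e+04 Hz.

(a) f₀ = 6.135e+04 Hz  (b) Q = 1.908  (c) BW = 3.216e+04 Hz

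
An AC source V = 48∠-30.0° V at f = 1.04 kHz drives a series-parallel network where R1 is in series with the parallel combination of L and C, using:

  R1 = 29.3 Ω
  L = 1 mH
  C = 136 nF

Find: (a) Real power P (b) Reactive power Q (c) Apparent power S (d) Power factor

Step 1 — Angular frequency: ω = 2π·f = 2π·1040 = 6535 rad/s.
Step 2 — Component impedances:
  R1: Z = R = 29.3 Ω
  L: Z = jωL = j·6535·0.001 = 0 + j6.535 Ω
  C: Z = 1/(jωC) = -j/(ω·C) = 0 - j1125 Ω
Step 3 — Parallel branch: L || C = 1/(1/L + 1/C) = 0 + j6.573 Ω.
Step 4 — Series with R1: Z_total = R1 + (L || C) = 29.3 + j6.573 Ω = 30.03∠12.6° Ω.
Step 5 — Source phasor: V = 48∠-30.0° V = 41.57 - j24 V.
Step 6 — Current: I = V / Z = 1.176 - j1.083 A = 1.598∠-42.6° A.
Step 7 — Complex power: S = V·I* = 74.87 + j16.79 VA.
Step 8 — Real power: P = Re(S) = 74.87 W.
Step 9 — Reactive power: Q = Im(S) = 16.79 VAR.
Step 10 — Apparent power: |S| = 76.73 VA.
Step 11 — Power factor: PF = P/|S| = 0.9758 (lagging).

(a) P = 74.87 W  (b) Q = 16.79 VAR  (c) S = 76.73 VA  (d) PF = 0.9758 (lagging)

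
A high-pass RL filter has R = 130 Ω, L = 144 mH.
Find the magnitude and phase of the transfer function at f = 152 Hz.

Step 1 — Angular frequency: ω = 2π·152 = 955 rad/s.
Step 2 — Transfer function: H(jω) = jωL/(R + jωL).
Step 3 — Numerator jωL = j·137.5; denominator R + jωL = 130 + j137.5.
Step 4 — H = 0.5281 + j0.4992.
Step 5 — Magnitude: |H| = 0.7267 (-2.8 dB); phase: φ = 43.4°.

|H| = 0.7267 (-2.8 dB), φ = 43.4°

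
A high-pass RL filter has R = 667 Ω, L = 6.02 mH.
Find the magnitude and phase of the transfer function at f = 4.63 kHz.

Step 1 — Angular frequency: ω = 2π·4630 = 2.909e+04 rad/s.
Step 2 — Transfer function: H(jω) = jωL/(R + jωL).
Step 3 — Numerator jωL = j·175.1; denominator R + jωL = 667 + j175.1.
Step 4 — H = 0.06449 + j0.2456.
Step 5 — Magnitude: |H| = 0.254 (-11.9 dB); phase: φ = 75.3°.

|H| = 0.254 (-11.9 dB), φ = 75.3°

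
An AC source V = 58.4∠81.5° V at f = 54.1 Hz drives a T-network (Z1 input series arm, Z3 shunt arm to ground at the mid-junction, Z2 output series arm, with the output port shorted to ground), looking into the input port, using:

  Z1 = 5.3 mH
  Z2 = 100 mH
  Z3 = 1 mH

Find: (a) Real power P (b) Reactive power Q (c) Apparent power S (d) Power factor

Step 1 — Angular frequency: ω = 2π·f = 2π·54.1 = 339.9 rad/s.
Step 2 — Component impedances:
  Z1: Z = jωL = j·339.9·0.0053 = 0 + j1.802 Ω
  Z2: Z = jωL = j·339.9·0.1 = 0 + j33.99 Ω
  Z3: Z = jωL = j·339.9·0.001 = 0 + j0.3399 Ω
Step 3 — With the output port shorted to ground, the output series arm Z2 runs from the junction to ground; the shunt arm Z3 also runs from the junction to ground. They appear in parallel: Z3 || Z2 = 0 + j0.3366 Ω.
Step 4 — Series with input arm Z1: Z_in = Z1 + (Z3 || Z2) = 0 + j2.138 Ω = 2.138∠90.0° Ω.
Step 5 — Source phasor: V = 58.4∠81.5° V = 8.632 + j57.76 V.
Step 6 — Current: I = V / Z = 27.01 - j4.037 A = 27.31∠-8.5° A.
Step 7 — Complex power: S = V·I* = 0 + j1595 VA.
Step 8 — Real power: P = Re(S) = 0 W.
Step 9 — Reactive power: Q = Im(S) = 1595 VAR.
Step 10 — Apparent power: |S| = 1595 VA.
Step 11 — Power factor: PF = P/|S| = 0 (lagging).

(a) P = 0 W  (b) Q = 1595 VAR  (c) S = 1595 VA  (d) PF = 0 (lagging)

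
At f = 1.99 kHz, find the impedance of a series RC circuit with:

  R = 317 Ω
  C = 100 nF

Step 1 — Angular frequency: ω = 2π·f = 2π·1990 = 1.25e+04 rad/s.
Step 2 — Component impedances:
  R: Z = R = 317 Ω
  C: Z = 1/(jωC) = -j/(ω·C) = 0 - j799.8 Ω
Step 3 — Series combination: Z_total = R + C = 317 - j799.8 Ω = 860.3∠-68.4° Ω.

Z = 317 - j799.8 Ω = 860.3∠-68.4° Ω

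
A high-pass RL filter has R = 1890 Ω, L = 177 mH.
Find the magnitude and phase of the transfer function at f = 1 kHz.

Step 1 — Angular frequency: ω = 2π·1000 = 6283 rad/s.
Step 2 — Transfer function: H(jω) = jωL/(R + jωL).
Step 3 — Numerator jωL = j·1112; denominator R + jωL = 1890 + j1112.
Step 4 — H = 0.2572 + j0.4371.
Step 5 — Magnitude: |H| = 0.5071 (-5.9 dB); phase: φ = 59.5°.

|H| = 0.5071 (-5.9 dB), φ = 59.5°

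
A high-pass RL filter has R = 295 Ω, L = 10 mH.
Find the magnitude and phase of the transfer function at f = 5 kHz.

Step 1 — Angular frequency: ω = 2π·5000 = 3.142e+04 rad/s.
Step 2 — Transfer function: H(jω) = jωL/(R + jωL).
Step 3 — Numerator jωL = j·314.2; denominator R + jωL = 295 + j314.2.
Step 4 — H = 0.5314 + j0.499.
Step 5 — Magnitude: |H| = 0.729 (-2.7 dB); phase: φ = 43.2°.

|H| = 0.729 (-2.7 dB), φ = 43.2°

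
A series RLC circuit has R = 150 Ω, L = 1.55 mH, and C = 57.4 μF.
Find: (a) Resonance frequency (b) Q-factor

Step 1 — Resonance condition Im(Z)=0 gives ω₀ = 1/√(LC).
Step 2 — ω₀ = 1/√(0.00155·5.74e-05) = 3353 rad/s.
Step 3 — f₀ = ω₀/(2π) = 533.6 Hz.
Step 4 — Series Q: Q = ω₀L/R = 3353·0.00155/150 = 0.03464.

(a) f₀ = 533.6 Hz  (b) Q = 0.03464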